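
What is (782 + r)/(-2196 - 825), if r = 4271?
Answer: -5053/3021 ≈ -1.6726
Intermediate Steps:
(782 + r)/(-2196 - 825) = (782 + 4271)/(-2196 - 825) = 5053/(-3021) = 5053*(-1/3021) = -5053/3021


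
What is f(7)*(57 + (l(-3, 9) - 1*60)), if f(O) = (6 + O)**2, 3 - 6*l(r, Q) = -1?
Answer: -1183/3 ≈ -394.33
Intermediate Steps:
l(r, Q) = 2/3 (l(r, Q) = 1/2 - 1/6*(-1) = 1/2 + 1/6 = 2/3)
f(7)*(57 + (l(-3, 9) - 1*60)) = (6 + 7)**2*(57 + (2/3 - 1*60)) = 13**2*(57 + (2/3 - 60)) = 169*(57 - 178/3) = 169*(-7/3) = -1183/3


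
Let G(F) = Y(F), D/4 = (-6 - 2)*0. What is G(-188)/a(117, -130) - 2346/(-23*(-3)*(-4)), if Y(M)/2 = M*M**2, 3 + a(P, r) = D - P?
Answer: 3322591/30 ≈ 1.1075e+5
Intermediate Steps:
D = 0 (D = 4*((-6 - 2)*0) = 4*(-8*0) = 4*0 = 0)
a(P, r) = -3 - P (a(P, r) = -3 + (0 - P) = -3 - P)
Y(M) = 2*M**3 (Y(M) = 2*(M*M**2) = 2*M**3)
G(F) = 2*F**3
G(-188)/a(117, -130) - 2346/(-23*(-3)*(-4)) = (2*(-188)**3)/(-3 - 1*117) - 2346/(-23*(-3)*(-4)) = (2*(-6644672))/(-3 - 117) - 2346/(69*(-4)) = -13289344/(-120) - 2346/(-276) = -13289344*(-1/120) - 2346*(-1/276) = 1661168/15 + 17/2 = 3322591/30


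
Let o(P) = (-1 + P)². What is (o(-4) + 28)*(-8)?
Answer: -424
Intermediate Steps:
(o(-4) + 28)*(-8) = ((-1 - 4)² + 28)*(-8) = ((-5)² + 28)*(-8) = (25 + 28)*(-8) = 53*(-8) = -424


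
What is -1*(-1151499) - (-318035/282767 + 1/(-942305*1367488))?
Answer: 419573193269054021599887/364370949043017280 ≈ 1.1515e+6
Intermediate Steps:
-1*(-1151499) - (-318035/282767 + 1/(-942305*1367488)) = 1151499 - (-318035*1/282767 - 1/942305*1/1367488) = 1151499 - (-318035/282767 - 1/1288590779840) = 1151499 - 1*(-409816968666697167/364370949043017280) = 1151499 + 409816968666697167/364370949043017280 = 419573193269054021599887/364370949043017280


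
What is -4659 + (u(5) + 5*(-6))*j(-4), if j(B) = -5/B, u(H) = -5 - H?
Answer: -4709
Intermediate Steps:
-4659 + (u(5) + 5*(-6))*j(-4) = -4659 + ((-5 - 1*5) + 5*(-6))*(-5/(-4)) = -4659 + ((-5 - 5) - 30)*(-5*(-¼)) = -4659 + (-10 - 30)*(5/4) = -4659 - 40*5/4 = -4659 - 50 = -4709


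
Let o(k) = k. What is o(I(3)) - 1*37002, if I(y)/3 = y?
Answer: -36993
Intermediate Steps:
I(y) = 3*y
o(I(3)) - 1*37002 = 3*3 - 1*37002 = 9 - 37002 = -36993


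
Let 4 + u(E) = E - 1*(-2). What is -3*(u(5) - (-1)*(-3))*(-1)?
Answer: 0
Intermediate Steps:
u(E) = -2 + E (u(E) = -4 + (E - 1*(-2)) = -4 + (E + 2) = -4 + (2 + E) = -2 + E)
-3*(u(5) - (-1)*(-3))*(-1) = -3*((-2 + 5) - (-1)*(-3))*(-1) = -3*(3 - 1*3)*(-1) = -3*(3 - 3)*(-1) = -3*0*(-1) = 0*(-1) = 0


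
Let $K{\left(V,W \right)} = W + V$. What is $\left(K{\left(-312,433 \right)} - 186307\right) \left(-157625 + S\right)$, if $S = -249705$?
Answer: $75839143380$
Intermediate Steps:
$K{\left(V,W \right)} = V + W$
$\left(K{\left(-312,433 \right)} - 186307\right) \left(-157625 + S\right) = \left(\left(-312 + 433\right) - 186307\right) \left(-157625 - 249705\right) = \left(121 - 186307\right) \left(-407330\right) = \left(-186186\right) \left(-407330\right) = 75839143380$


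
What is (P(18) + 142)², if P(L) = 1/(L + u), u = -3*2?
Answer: 2907025/144 ≈ 20188.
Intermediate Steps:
u = -6
P(L) = 1/(-6 + L) (P(L) = 1/(L - 6) = 1/(-6 + L))
(P(18) + 142)² = (1/(-6 + 18) + 142)² = (1/12 + 142)² = (1705/12)² = 2907025/144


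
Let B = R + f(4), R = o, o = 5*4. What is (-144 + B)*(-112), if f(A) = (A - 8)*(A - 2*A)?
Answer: 12096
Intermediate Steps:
o = 20
R = 20
f(A) = -A*(-8 + A) (f(A) = (-8 + A)*(-A) = -A*(-8 + A))
B = 36 (B = 20 + 4*(8 - 1*4) = 20 + 4*(8 - 4) = 20 + 4*4 = 20 + 16 = 36)
(-144 + B)*(-112) = (-144 + 36)*(-112) = -108*(-112) = 12096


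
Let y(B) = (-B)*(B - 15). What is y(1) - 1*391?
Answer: -377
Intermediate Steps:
y(B) = -B*(-15 + B) (y(B) = (-B)*(-15 + B) = -B*(-15 + B))
y(1) - 1*391 = 1*(15 - 1*1) - 1*391 = 1*(15 - 1) - 391 = 1*14 - 391 = 14 - 391 = -377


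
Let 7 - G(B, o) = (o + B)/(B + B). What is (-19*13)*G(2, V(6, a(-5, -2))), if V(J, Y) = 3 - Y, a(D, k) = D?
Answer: -2223/2 ≈ -1111.5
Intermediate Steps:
G(B, o) = 7 - (B + o)/(2*B) (G(B, o) = 7 - (o + B)/(B + B) = 7 - (B + o)/(2*B))
(-19*13)*G(2, V(6, a(-5, -2))) = (-19*13)*((½)*(-(3 - 1*(-5)) + 13*2)/2) = -247*(-(3 + 5) + 26)/(2*2) = -247*(-1*8 + 26)/(2*2) = -247*(-8 + 26)/(2*2) = -247*18/(2*2) = -247*9/2 = -2223/2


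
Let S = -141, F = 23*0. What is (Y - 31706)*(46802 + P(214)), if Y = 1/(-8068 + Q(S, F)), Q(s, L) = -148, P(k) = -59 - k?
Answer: -12120641508913/8216 ≈ -1.4752e+9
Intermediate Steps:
F = 0
Y = -1/8216 (Y = 1/(-8068 - 148) = 1/(-8216) = -1/8216 ≈ -0.00012171)
(Y - 31706)*(46802 + P(214)) = (-1/8216 - 31706)*(46802 + (-59 - 1*214)) = -260496497*(46802 + (-59 - 214))/8216 = -260496497*(46802 - 273)/8216 = -260496497/8216*46529 = -12120641508913/8216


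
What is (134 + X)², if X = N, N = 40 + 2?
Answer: 30976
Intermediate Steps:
N = 42
X = 42
(134 + X)² = (134 + 42)² = 176² = 30976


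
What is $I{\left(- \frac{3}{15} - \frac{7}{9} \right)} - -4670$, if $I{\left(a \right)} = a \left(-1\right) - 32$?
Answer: $\frac{208754}{45} \approx 4639.0$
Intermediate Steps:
$I{\left(a \right)} = -32 - a$ ($I{\left(a \right)} = - a - 32 = -32 - a$)
$I{\left(- \frac{3}{15} - \frac{7}{9} \right)} - -4670 = \left(-32 - \left(- \frac{3}{15} - \frac{7}{9}\right)\right) - -4670 = \left(-32 - \left(\left(-3\right) \frac{1}{15} - \frac{7}{9}\right)\right) + 4670 = \left(-32 - \left(- \frac{1}{5} - \frac{7}{9}\right)\right) + 4670 = \left(-32 - - \frac{44}{45}\right) + 4670 = \left(-32 + \frac{44}{45}\right) + 4670 = - \frac{1396}{45} + 4670 = \frac{208754}{45}$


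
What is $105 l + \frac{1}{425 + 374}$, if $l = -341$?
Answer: $- \frac{28608194}{799} \approx -35805.0$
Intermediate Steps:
$105 l + \frac{1}{425 + 374} = 105 \left(-341\right) + \frac{1}{425 + 374} = -35805 + \frac{1}{799} = - \frac{28608194}{799}$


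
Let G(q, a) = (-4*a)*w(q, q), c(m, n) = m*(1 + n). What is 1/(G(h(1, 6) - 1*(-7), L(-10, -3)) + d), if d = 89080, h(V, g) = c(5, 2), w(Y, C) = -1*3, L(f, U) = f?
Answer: 1/88960 ≈ 1.1241e-5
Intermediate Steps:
w(Y, C) = -3
h(V, g) = 15 (h(V, g) = 5*(1 + 2) = 5*3 = 15)
G(q, a) = 12*a (G(q, a) = -4*a*(-3) = 12*a)
1/(G(h(1, 6) - 1*(-7), L(-10, -3)) + d) = 1/(12*(-10) + 89080) = 1/(-120 + 89080) = 1/88960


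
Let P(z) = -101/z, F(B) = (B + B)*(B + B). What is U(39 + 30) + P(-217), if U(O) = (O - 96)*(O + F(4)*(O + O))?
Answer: -52150858/217 ≈ -2.4033e+5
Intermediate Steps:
F(B) = 4*B² (F(B) = (2*B)*(2*B) = 4*B²)
U(O) = 129*O*(-96 + O) (U(O) = (O - 96)*(O + (4*4²)*(O + O)) = (-96 + O)*(O + (4*16)*(2*O)) = (-96 + O)*(O + 64*(2*O)) = (-96 + O)*(O + 128*O) = (-96 + O)*(129*O) = 129*O*(-96 + O))
U(39 + 30) + P(-217) = 129*(39 + 30)*(-96 + (39 + 30)) - 101/(-217) = 129*69*(-96 + 69) - 101*(-1/217) = 129*69*(-27) + 101/217 = -240327 + 101/217 = -52150858/217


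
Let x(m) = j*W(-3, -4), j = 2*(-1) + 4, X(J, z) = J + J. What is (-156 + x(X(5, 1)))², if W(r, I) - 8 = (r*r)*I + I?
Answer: 48400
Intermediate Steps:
W(r, I) = 8 + I + I*r² (W(r, I) = 8 + ((r*r)*I + I) = 8 + (r²*I + I) = 8 + (I*r² + I) = 8 + (I + I*r²) = 8 + I + I*r²)
X(J, z) = 2*J
j = 2 (j = -2 + 4 = 2)
x(m) = -64 (x(m) = 2*(8 - 4 - 4*(-3)²) = 2*(8 - 4 - 4*9) = 2*(8 - 4 - 36) = 2*(-32) = -64)
(-156 + x(X(5, 1)))² = (-156 - 64)² = (-220)² = 48400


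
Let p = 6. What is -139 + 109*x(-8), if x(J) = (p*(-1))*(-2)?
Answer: 1169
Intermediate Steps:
x(J) = 12 (x(J) = (6*(-1))*(-2) = -6*(-2) = 12)
-139 + 109*x(-8) = -139 + 109*12 = -139 + 1308 = 1169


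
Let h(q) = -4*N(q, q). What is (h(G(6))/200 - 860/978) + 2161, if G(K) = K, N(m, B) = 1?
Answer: 52814461/24450 ≈ 2160.1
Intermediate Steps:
h(q) = -4 (h(q) = -4*1 = -4)
(h(G(6))/200 - 860/978) + 2161 = (-4/200 - 860/978) + 2161 = (-4*1/200 - 860*1/978) + 2161 = (-1/50 - 430/489) + 2161 = -21989/24450 + 2161 = 52814461/24450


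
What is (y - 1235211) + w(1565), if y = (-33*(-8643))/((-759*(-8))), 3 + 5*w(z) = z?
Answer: -1136063497/920 ≈ -1.2349e+6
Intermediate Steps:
w(z) = -⅗ + z/5
y = 8643/184 (y = 285219/6072 = 285219*(1/6072) = 8643/184 ≈ 46.973)
(y - 1235211) + w(1565) = (8643/184 - 1235211) + (-⅗ + (⅕)*1565) = -227270181/184 + (-⅗ + 313) = -227270181/184 + 1562/5 = -1136063497/920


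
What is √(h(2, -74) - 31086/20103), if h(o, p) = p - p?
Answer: I*√69435762/6701 ≈ 1.2435*I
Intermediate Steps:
h(o, p) = 0
√(h(2, -74) - 31086/20103) = √(0 - 31086/20103) = √(0 - 31086*1/20103) = √(0 - 10362/6701) = √(-10362/6701) = I*√69435762/6701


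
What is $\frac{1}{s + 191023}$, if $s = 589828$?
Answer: $\frac{1}{780851} \approx 1.2807 \cdot 10^{-6}$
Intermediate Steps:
$\frac{1}{s + 191023} = \frac{1}{589828 + 191023} = \frac{1}{780851}$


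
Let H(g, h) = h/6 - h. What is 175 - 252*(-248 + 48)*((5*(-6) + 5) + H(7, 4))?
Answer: -1427825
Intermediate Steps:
H(g, h) = -5*h/6 (H(g, h) = h*(⅙) - h = h/6 - h = -5*h/6)
175 - 252*(-248 + 48)*((5*(-6) + 5) + H(7, 4)) = 175 - 252*(-248 + 48)*((5*(-6) + 5) - ⅚*4) = 175 - (-50400)*((-30 + 5) - 10/3) = 175 - (-50400)*(-25 - 10/3) = 175 - (-50400)*(-85)/3 = 175 - 252*17000/3 = 175 - 1428000 = -1427825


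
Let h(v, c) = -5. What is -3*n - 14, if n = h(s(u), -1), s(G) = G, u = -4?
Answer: 1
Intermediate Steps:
n = -5
-3*n - 14 = -3*(-5) - 14 = 15 - 14 = 1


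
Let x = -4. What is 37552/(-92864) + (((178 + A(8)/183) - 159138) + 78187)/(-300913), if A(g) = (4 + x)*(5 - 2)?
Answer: -237436319/1746499052 ≈ -0.13595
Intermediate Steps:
A(g) = 0 (A(g) = (4 - 4)*(5 - 2) = 0*3 = 0)
37552/(-92864) + (((178 + A(8)/183) - 159138) + 78187)/(-300913) = 37552/(-92864) + (((178 + 0/183) - 159138) + 78187)/(-300913) = 37552*(-1/92864) + (((178 + (1/183)*0) - 159138) + 78187)*(-1/300913) = -2347/5804 + (((178 + 0) - 159138) + 78187)*(-1/300913) = -2347/5804 + ((178 - 159138) + 78187)*(-1/300913) = -2347/5804 + (-158960 + 78187)*(-1/300913) = -2347/5804 - 80773*(-1/300913) = -2347/5804 + 80773/300913 = -237436319/1746499052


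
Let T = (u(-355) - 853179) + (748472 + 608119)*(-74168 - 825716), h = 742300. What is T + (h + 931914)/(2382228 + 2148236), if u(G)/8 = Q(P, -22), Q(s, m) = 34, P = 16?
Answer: -2765339474504275325/2265232 ≈ -1.2208e+12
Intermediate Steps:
u(G) = 272 (u(G) = 8*34 = 272)
T = -1220775388351 (T = (272 - 853179) + (748472 + 608119)*(-74168 - 825716) = -852907 + 1356591*(-899884) = -852907 - 1220774535444 = -1220775388351)
T + (h + 931914)/(2382228 + 2148236) = -1220775388351 + (742300 + 931914)/(2382228 + 2148236) = -1220775388351 + 1674214/4530464 = -1220775388351 + 1674214*(1/4530464) = -1220775388351 + 837107/2265232 = -2765339474504275325/2265232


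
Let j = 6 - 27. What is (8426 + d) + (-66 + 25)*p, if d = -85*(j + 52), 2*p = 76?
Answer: 4233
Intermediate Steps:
p = 38 (p = (1/2)*76 = 38)
j = -21
d = -2635 (d = -85*(-21 + 52) = -85*31 = -2635)
(8426 + d) + (-66 + 25)*p = (8426 - 2635) + (-66 + 25)*38 = 5791 - 41*38 = 5791 - 1558 = 4233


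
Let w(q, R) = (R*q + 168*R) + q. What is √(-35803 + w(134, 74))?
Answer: I*√13321 ≈ 115.42*I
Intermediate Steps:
w(q, R) = q + 168*R + R*q (w(q, R) = (168*R + R*q) + q = q + 168*R + R*q)
√(-35803 + w(134, 74)) = √(-35803 + (134 + 168*74 + 74*134)) = √(-35803 + (134 + 12432 + 9916)) = √(-35803 + 22482) = √(-13321) = I*√13321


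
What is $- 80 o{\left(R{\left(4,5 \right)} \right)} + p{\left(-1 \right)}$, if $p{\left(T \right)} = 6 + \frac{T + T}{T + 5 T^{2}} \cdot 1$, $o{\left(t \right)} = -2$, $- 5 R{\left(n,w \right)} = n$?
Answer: $\frac{331}{2} \approx 165.5$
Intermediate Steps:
$R{\left(n,w \right)} = - \frac{n}{5}$
$p{\left(T \right)} = 6 + \frac{2 T}{T + 5 T^{2}}$ ($p{\left(T \right)} = 6 + \frac{2 T}{T + 5 T^{2}} \cdot 1 = 6 + \frac{2 T}{T + 5 T^{2}}$)
$- 80 o{\left(R{\left(4,5 \right)} \right)} + p{\left(-1 \right)} = \left(-80\right) \left(-2\right) + \frac{2 \left(4 + 15 \left(-1\right)\right)}{1 + 5 \left(-1\right)} = 160 + \frac{2 \left(4 - 15\right)}{1 - 5} = 160 + 2 \frac{1}{-4} \left(-11\right) = 160 + 2 \left(- \frac{1}{4}\right) \left(-11\right) = 160 + \frac{11}{2} = \frac{331}{2}$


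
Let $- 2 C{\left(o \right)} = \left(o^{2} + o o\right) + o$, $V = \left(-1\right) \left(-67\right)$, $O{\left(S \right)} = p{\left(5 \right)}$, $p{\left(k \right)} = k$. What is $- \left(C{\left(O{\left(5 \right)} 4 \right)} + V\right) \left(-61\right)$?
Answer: $-20923$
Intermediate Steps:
$O{\left(S \right)} = 5$
$V = 67$
$C{\left(o \right)} = - o^{2} - \frac{o}{2}$ ($C{\left(o \right)} = - \frac{\left(o^{2} + o o\right) + o}{2} = - \frac{\left(o^{2} + o^{2}\right) + o}{2} = - \frac{2 o^{2} + o}{2} = - \frac{o + 2 o^{2}}{2} = - o^{2} - \frac{o}{2}$)
$- \left(C{\left(O{\left(5 \right)} 4 \right)} + V\right) \left(-61\right) = - \left(- 5 \cdot 4 \left(\frac{1}{2} + 5 \cdot 4\right) + 67\right) \left(-61\right) = - \left(\left(-1\right) 20 \left(\frac{1}{2} + 20\right) + 67\right) \left(-61\right) = - \left(\left(-1\right) 20 \cdot \frac{41}{2} + 67\right) \left(-61\right) = - \left(-410 + 67\right) \left(-61\right) = - \left(-343\right) \left(-61\right) = \left(-1\right) 20923 = -20923$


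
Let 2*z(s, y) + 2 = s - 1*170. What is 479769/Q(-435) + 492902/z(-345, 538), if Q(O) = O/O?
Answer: 247054769/517 ≈ 4.7786e+5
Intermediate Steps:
z(s, y) = -86 + s/2 (z(s, y) = -1 + (s - 1*170)/2 = -1 + (s - 170)/2 = -1 + (-170 + s)/2 = -1 + (-85 + s/2) = -86 + s/2)
Q(O) = 1
479769/Q(-435) + 492902/z(-345, 538) = 479769/1 + 492902/(-86 + (1/2)*(-345)) = 479769*1 + 492902/(-86 - 345/2) = 479769 + 492902/(-517/2) = 479769 + 492902*(-2/517) = 479769 - 985804/517 = 247054769/517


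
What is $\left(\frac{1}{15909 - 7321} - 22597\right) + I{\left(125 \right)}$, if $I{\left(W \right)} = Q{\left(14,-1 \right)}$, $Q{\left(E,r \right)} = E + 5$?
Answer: $- \frac{193899863}{8588} \approx -22578.0$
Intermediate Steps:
$Q{\left(E,r \right)} = 5 + E$
$I{\left(W \right)} = 19$ ($I{\left(W \right)} = 5 + 14 = 19$)
$\left(\frac{1}{15909 - 7321} - 22597\right) + I{\left(125 \right)} = \left(\frac{1}{15909 - 7321} - 22597\right) + 19 = \left(\frac{1}{8588} - 22597\right) + 19 = - \frac{194063035}{8588} + 19 = - \frac{193899863}{8588}$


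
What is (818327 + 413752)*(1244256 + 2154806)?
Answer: 4187912909898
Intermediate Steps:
(818327 + 413752)*(1244256 + 2154806) = 1232079*3399062 = 4187912909898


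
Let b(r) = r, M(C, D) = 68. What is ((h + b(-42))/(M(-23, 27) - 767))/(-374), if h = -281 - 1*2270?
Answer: -2593/261426 ≈ -0.0099187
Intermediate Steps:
h = -2551 (h = -281 - 2270 = -2551)
((h + b(-42))/(M(-23, 27) - 767))/(-374) = ((-2551 - 42)/(68 - 767))/(-374) = -2593/(-699)*(-1/374) = -2593*(-1/699)*(-1/374) = (2593/699)*(-1/374) = -2593/261426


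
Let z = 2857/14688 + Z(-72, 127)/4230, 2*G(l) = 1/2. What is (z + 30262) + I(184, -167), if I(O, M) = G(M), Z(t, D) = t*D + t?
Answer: 104448754219/3451680 ≈ 30260.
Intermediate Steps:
Z(t, D) = t + D*t (Z(t, D) = D*t + t = t + D*t)
G(l) = ¼ (G(l) = (½)/2 = (½)*(½) = ¼)
I(O, M) = ¼
z = -6848861/3451680 (z = 2857/14688 - 72*(1 + 127)/4230 = 2857*(1/14688) - 72*128*(1/4230) = 2857/14688 - 9216*1/4230 = 2857/14688 - 512/235 = -6848861/3451680 ≈ -1.9842)
(z + 30262) + I(184, -167) = (-6848861/3451680 + 30262) + ¼ = 104447891299/3451680 + ¼ = 104448754219/3451680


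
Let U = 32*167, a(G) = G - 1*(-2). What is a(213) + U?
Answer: 5559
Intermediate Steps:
a(G) = 2 + G (a(G) = G + 2 = 2 + G)
U = 5344
a(213) + U = (2 + 213) + 5344 = 215 + 5344 = 5559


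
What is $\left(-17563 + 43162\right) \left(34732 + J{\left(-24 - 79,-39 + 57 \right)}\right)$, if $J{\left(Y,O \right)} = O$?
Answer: $889565250$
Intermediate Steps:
$\left(-17563 + 43162\right) \left(34732 + J{\left(-24 - 79,-39 + 57 \right)}\right) = \left(-17563 + 43162\right) \left(34732 + \left(-39 + 57\right)\right) = 25599 \left(34732 + 18\right) = 25599 \cdot 34750 = 889565250$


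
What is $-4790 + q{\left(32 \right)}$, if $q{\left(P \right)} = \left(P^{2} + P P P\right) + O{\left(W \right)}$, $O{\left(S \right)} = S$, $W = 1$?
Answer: $29003$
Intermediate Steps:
$q{\left(P \right)} = 1 + P^{2} + P^{3}$ ($q{\left(P \right)} = \left(P^{2} + P P P\right) + 1 = \left(P^{2} + P^{2} P\right) + 1 = \left(P^{2} + P^{3}\right) + 1 = 1 + P^{2} + P^{3}$)
$-4790 + q{\left(32 \right)} = -4790 + \left(1 + 32^{2} + 32^{3}\right) = -4790 + \left(1 + 1024 + 32768\right) = -4790 + 33793 = 29003$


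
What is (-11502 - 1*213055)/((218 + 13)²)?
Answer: -224557/53361 ≈ -4.2083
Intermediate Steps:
(-11502 - 1*213055)/((218 + 13)²) = (-11502 - 213055)/(231²) = -224557/53361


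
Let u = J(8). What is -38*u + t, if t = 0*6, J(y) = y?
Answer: -304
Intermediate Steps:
t = 0
u = 8
-38*u + t = -38*8 + 0 = -304 + 0 = -304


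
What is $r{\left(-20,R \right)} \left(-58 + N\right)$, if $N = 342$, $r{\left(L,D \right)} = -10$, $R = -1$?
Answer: $-2840$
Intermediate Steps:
$r{\left(-20,R \right)} \left(-58 + N\right) = - 10 \left(-58 + 342\right) = \left(-10\right) 284 = -2840$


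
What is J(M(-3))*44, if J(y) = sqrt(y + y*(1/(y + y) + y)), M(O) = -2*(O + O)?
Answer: 22*sqrt(626) ≈ 550.44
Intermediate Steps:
M(O) = -4*O
J(y) = sqrt(y + y*(y + 1/(2*y))) (J(y) = sqrt(y + y*(1/(2*y) + y)) = sqrt(y + y*(y + 1/(2*y))))
J(M(-3))*44 = (sqrt(2 + 4*(-4*(-3)) + 4*(-4*(-3))**2)/2)*44 = (sqrt(2 + 4*12 + 4*12**2)/2)*44 = (sqrt(2 + 48 + 4*144)/2)*44 = (sqrt(2 + 48 + 576)/2)*44 = (sqrt(626)/2)*44 = 22*sqrt(626)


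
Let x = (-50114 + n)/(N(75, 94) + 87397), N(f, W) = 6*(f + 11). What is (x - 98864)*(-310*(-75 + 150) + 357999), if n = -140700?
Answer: -2909511654376854/87913 ≈ -3.3095e+10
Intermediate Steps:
N(f, W) = 66 + 6*f (N(f, W) = 6*(11 + f) = 66 + 6*f)
x = -190814/87913 (x = (-50114 - 140700)/((66 + 6*75) + 87397) = -190814/((66 + 450) + 87397) = -190814/(516 + 87397) = -190814/87913 ≈ -2.1705)
(x - 98864)*(-310*(-75 + 150) + 357999) = (-190814/87913 - 98864)*(-310*(-75 + 150) + 357999) = -8691621646*(-310*75 + 357999)/87913 = -8691621646*(-23250 + 357999)/87913 = -8691621646/87913*334749 = -2909511654376854/87913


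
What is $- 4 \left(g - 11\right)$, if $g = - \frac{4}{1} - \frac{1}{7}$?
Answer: $\frac{424}{7} \approx 60.571$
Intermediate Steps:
$g = - \frac{29}{7}$ ($g = \left(-4\right) 1 - \frac{1}{7} = -4 - \frac{1}{7} = - \frac{29}{7} \approx -4.1429$)
$- 4 \left(g - 11\right) = - 4 \left(- \frac{29}{7} - 11\right) = \left(-4\right) \left(- \frac{106}{7}\right) = \frac{424}{7}$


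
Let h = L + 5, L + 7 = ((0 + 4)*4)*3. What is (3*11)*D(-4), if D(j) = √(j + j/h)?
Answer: 33*I*√2162/23 ≈ 66.714*I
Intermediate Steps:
L = 41 (L = -7 + ((0 + 4)*4)*3 = -7 + (4*4)*3 = -7 + 16*3 = -7 + 48 = 41)
h = 46 (h = 41 + 5 = 46)
D(j) = √2162*√j/46 (D(j) = √(j + j/46) = √(47*j/46) = √2162*√j/46)
(3*11)*D(-4) = (3*11)*(√2162*√(-4)/46) = 33*(√2162*(2*I)/46) = 33*(I*√2162/23) = 33*I*√2162/23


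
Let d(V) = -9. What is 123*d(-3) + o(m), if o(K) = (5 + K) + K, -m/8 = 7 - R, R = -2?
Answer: -1246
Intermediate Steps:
m = -72 (m = -8*(7 - 1*(-2)) = -8*(7 + 2) = -8*9 = -72)
o(K) = 5 + 2*K
123*d(-3) + o(m) = 123*(-9) + (5 + 2*(-72)) = -1107 + (5 - 144) = -1107 - 139 = -1246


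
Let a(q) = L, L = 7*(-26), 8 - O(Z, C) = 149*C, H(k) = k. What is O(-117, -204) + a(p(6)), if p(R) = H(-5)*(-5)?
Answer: 30222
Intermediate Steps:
O(Z, C) = 8 - 149*C
L = -182
p(R) = 25 (p(R) = -5*(-5) = 25)
a(q) = -182
O(-117, -204) + a(p(6)) = (8 - 149*(-204)) - 182 = (8 + 30396) - 182 = 30404 - 182 = 30222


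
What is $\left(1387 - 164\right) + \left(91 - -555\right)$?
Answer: $1869$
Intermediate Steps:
$\left(1387 - 164\right) + \left(91 - -555\right) = 1223 + \left(91 + 555\right) = 1223 + 646 = 1869$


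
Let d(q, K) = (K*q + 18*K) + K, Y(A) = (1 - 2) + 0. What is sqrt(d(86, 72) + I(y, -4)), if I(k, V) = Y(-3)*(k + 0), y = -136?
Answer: 4*sqrt(481) ≈ 87.727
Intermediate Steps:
Y(A) = -1 (Y(A) = -1 + 0 = -1)
d(q, K) = 19*K + K*q (d(q, K) = (18*K + K*q) + K = 19*K + K*q)
I(k, V) = -k (I(k, V) = -(k + 0) = -k)
sqrt(d(86, 72) + I(y, -4)) = sqrt(72*(19 + 86) - 1*(-136)) = sqrt(72*105 + 136) = sqrt(7560 + 136) = sqrt(7696) = 4*sqrt(481)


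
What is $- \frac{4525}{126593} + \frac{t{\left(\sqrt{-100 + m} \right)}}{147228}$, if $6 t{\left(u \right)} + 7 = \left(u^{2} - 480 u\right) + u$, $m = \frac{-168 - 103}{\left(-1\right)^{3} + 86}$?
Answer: $- \frac{56825181173}{1584232907340} - \frac{3353 i \sqrt{15215}}{75086280} \approx -0.035869 - 0.0055082 i$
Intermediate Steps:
$m = - \frac{271}{85}$ ($m = - \frac{271}{-1 + 86} = - \frac{271}{85} \approx -3.1882$)
$t{\left(u \right)} = - \frac{7}{6} - \frac{479 u}{6} + \frac{u^{2}}{6}$ ($t{\left(u \right)} = - \frac{7}{6} + \frac{\left(u^{2} - 480 u\right) + u}{6} = - \frac{7}{6} + \frac{u^{2} - 479 u}{6} = - \frac{7}{6} + \left(- \frac{479 u}{6} + \frac{u^{2}}{6}\right) = - \frac{7}{6} - \frac{479 u}{6} + \frac{u^{2}}{6}$)
$- \frac{4525}{126593} + \frac{t{\left(\sqrt{-100 + m} \right)}}{147228} = - \frac{4525}{126593} + \frac{- \frac{7}{6} - \frac{479 \sqrt{-100 - \frac{271}{85}}}{6} + \frac{\left(\sqrt{-100 - \frac{271}{85}}\right)^{2}}{6}}{147228} = \left(-4525\right) \frac{1}{126593} + \left(- \frac{7}{6} - \frac{479 \sqrt{- \frac{8771}{85}}}{6} + \frac{\left(\sqrt{- \frac{8771}{85}}\right)^{2}}{6}\right) \frac{1}{147228} = - \frac{4525}{126593} + \left(- \frac{7}{6} - \frac{479 \frac{7 i \sqrt{15215}}{85}}{6} + \frac{\left(\frac{7 i \sqrt{15215}}{85}\right)^{2}}{6}\right) \frac{1}{147228} = - \frac{4525}{126593} + \left(- \frac{7}{6} - \frac{3353 i \sqrt{15215}}{510} + \frac{1}{6} \left(- \frac{8771}{85}\right)\right) \frac{1}{147228} = - \frac{4525}{126593} + \left(- \frac{7}{6} - \frac{3353 i \sqrt{15215}}{510} - \frac{8771}{510}\right) \frac{1}{147228} = - \frac{4525}{126593} + \left(- \frac{1561}{85} - \frac{3353 i \sqrt{15215}}{510}\right) \frac{1}{147228} = - \frac{4525}{126593} - \left(\frac{1561}{12514380} + \frac{3353 i \sqrt{15215}}{75086280}\right) = - \frac{56825181173}{1584232907340} - \frac{3353 i \sqrt{15215}}{75086280}$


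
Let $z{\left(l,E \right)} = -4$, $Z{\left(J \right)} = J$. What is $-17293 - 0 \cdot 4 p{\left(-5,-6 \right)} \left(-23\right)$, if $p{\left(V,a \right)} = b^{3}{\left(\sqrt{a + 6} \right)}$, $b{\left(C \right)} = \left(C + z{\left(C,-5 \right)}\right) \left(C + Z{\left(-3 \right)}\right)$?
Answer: $-17293$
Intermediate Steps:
$b{\left(C \right)} = \left(-4 + C\right) \left(-3 + C\right)$ ($b{\left(C \right)} = \left(C - 4\right) \left(C - 3\right) = \left(-4 + C\right) \left(-3 + C\right)$)
$p{\left(V,a \right)} = \left(18 + a - 7 \sqrt{6 + a}\right)^{3}$ ($p{\left(V,a \right)} = \left(12 + \left(\sqrt{a + 6}\right)^{2} - 7 \sqrt{a + 6}\right)^{3} = \left(12 + \left(\sqrt{6 + a}\right)^{2} - 7 \sqrt{6 + a}\right)^{3} = \left(12 + \left(6 + a\right) - 7 \sqrt{6 + a}\right)^{3} = \left(18 + a - 7 \sqrt{6 + a}\right)^{3}$)
$-17293 - 0 \cdot 4 p{\left(-5,-6 \right)} \left(-23\right) = -17293 - 0 \cdot 4 \left(18 - 6 - 7 \sqrt{6 - 6}\right)^{3} \left(-23\right) = -17293 - 0 \left(18 - 6 - 7 \sqrt{0}\right)^{3} \left(-23\right) = -17293 - 0 \left(18 - 6 - 0\right)^{3} \left(-23\right) = -17293 - 0 \left(18 - 6 + 0\right)^{3} \left(-23\right) = -17293 - 0 \cdot 12^{3} \left(-23\right) = -17293 - 0 \cdot 1728 \left(-23\right) = -17293 - 0 \left(-23\right) = -17293 - 0 = -17293 + 0 = -17293$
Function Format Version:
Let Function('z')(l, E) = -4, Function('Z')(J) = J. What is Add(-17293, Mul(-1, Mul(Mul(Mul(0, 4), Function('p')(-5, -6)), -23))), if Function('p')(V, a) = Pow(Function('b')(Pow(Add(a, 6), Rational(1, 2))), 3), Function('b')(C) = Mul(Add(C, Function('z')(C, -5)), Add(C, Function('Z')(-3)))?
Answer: -17293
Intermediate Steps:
Function('b')(C) = Mul(Add(-4, C), Add(-3, C)) (Function('b')(C) = Mul(Add(C, -4), Add(C, -3)) = Mul(Add(-4, C), Add(-3, C)))
Function('p')(V, a) = Pow(Add(18, a, Mul(-7, Pow(Add(6, a), Rational(1, 2)))), 3) (Function('p')(V, a) = Pow(Add(12, Pow(Pow(Add(a, 6), Rational(1, 2)), 2), Mul(-7, Pow(Add(a, 6), Rational(1, 2)))), 3) = Pow(Add(12, Pow(Pow(Add(6, a), Rational(1, 2)), 2), Mul(-7, Pow(Add(6, a), Rational(1, 2)))), 3) = Pow(Add(12, Add(6, a), Mul(-7, Pow(Add(6, a), Rational(1, 2)))), 3) = Pow(Add(18, a, Mul(-7, Pow(Add(6, a), Rational(1, 2)))), 3))
Add(-17293, Mul(-1, Mul(Mul(Mul(0, 4), Function('p')(-5, -6)), -23))) = Add(-17293, Mul(-1, Mul(Mul(Mul(0, 4), Pow(Add(18, -6, Mul(-7, Pow(Add(6, -6), Rational(1, 2)))), 3)), -23))) = Add(-17293, Mul(-1, Mul(Mul(0, Pow(Add(18, -6, Mul(-7, Pow(0, Rational(1, 2)))), 3)), -23))) = Add(-17293, Mul(-1, Mul(Mul(0, Pow(Add(18, -6, Mul(-7, 0)), 3)), -23))) = Add(-17293, Mul(-1, Mul(Mul(0, Pow(Add(18, -6, 0), 3)), -23))) = Add(-17293, Mul(-1, Mul(Mul(0, Pow(12, 3)), -23))) = Add(-17293, Mul(-1, Mul(Mul(0, 1728), -23))) = Add(-17293, Mul(-1, Mul(0, -23))) = Add(-17293, Mul(-1, 0)) = Add(-17293, 0) = -17293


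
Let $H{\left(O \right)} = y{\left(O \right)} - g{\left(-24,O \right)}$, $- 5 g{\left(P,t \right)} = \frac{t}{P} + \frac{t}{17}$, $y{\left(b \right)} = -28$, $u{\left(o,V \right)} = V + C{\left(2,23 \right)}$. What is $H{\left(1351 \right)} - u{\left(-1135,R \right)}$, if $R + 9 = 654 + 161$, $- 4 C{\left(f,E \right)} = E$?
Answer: $- \frac{1680173}{2040} \approx -823.61$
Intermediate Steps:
$C{\left(f,E \right)} = - \frac{E}{4}$
$R = 806$ ($R = -9 + \left(654 + 161\right) = -9 + 815 = 806$)
$u{\left(o,V \right)} = - \frac{23}{4} + V$ ($u{\left(o,V \right)} = V - \frac{23}{4} = - \frac{23}{4} + V$)
$g{\left(P,t \right)} = - \frac{t}{85} - \frac{t}{5 P}$ ($g{\left(P,t \right)} = - \frac{\frac{t}{P} + \frac{t}{17}}{5} = - \frac{\frac{t}{17} + \frac{t}{P}}{5} = - \frac{t}{85} - \frac{t}{5 P}$)
$H{\left(O \right)} = -28 + \frac{7 O}{2040}$ ($H{\left(O \right)} = -28 - - \frac{O \left(17 - 24\right)}{85 \left(-24\right)} = -28 - \left(- \frac{1}{85}\right) O \left(- \frac{1}{24}\right) \left(-7\right) = -28 - - \frac{7 O}{2040} = -28 + \frac{7 O}{2040}$)
$H{\left(1351 \right)} - u{\left(-1135,R \right)} = \left(-28 + \frac{7}{2040} \cdot 1351\right) - \left(- \frac{23}{4} + 806\right) = \left(-28 + \frac{9457}{2040}\right) - \frac{3201}{4} = - \frac{47663}{2040} - \frac{3201}{4} = - \frac{1680173}{2040}$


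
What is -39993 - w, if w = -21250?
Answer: -18743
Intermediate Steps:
-39993 - w = -39993 - 1*(-21250) = -39993 + 21250 = -18743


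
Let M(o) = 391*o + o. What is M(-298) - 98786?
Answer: -215602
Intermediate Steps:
M(o) = 392*o
M(-298) - 98786 = 392*(-298) - 98786 = -116816 - 98786 = -215602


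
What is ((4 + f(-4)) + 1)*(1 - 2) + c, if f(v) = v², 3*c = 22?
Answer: -41/3 ≈ -13.667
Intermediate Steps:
c = 22/3 (c = (⅓)*22 = 22/3 ≈ 7.3333)
((4 + f(-4)) + 1)*(1 - 2) + c = ((4 + (-4)²) + 1)*(1 - 2) + 22/3 = ((4 + 16) + 1)*(-1) + 22/3 = (20 + 1)*(-1) + 22/3 = 21*(-1) + 22/3 = -21 + 22/3 = -41/3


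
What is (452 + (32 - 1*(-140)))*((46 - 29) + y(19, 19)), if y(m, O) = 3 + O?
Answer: 24336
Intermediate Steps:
(452 + (32 - 1*(-140)))*((46 - 29) + y(19, 19)) = (452 + (32 - 1*(-140)))*((46 - 29) + (3 + 19)) = (452 + (32 + 140))*(17 + 22) = (452 + 172)*39 = 624*39 = 24336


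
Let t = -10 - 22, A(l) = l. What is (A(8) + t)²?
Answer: 576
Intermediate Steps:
t = -32
(A(8) + t)² = (8 - 32)² = (-24)² = 576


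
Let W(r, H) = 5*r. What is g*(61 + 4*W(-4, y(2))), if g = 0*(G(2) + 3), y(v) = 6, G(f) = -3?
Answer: 0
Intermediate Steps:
g = 0 (g = 0*(-3 + 3) = 0*0 = 0)
g*(61 + 4*W(-4, y(2))) = 0*(61 + 4*(5*(-4))) = 0*(61 + 4*(-20)) = 0*(61 - 80) = 0*(-19) = 0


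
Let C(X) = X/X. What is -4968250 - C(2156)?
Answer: -4968251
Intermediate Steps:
C(X) = 1
-4968250 - C(2156) = -4968250 - 1*1 = -4968250 - 1 = -4968251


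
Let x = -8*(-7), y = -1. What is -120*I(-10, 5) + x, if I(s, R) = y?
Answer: 176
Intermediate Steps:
x = 56
I(s, R) = -1
-120*I(-10, 5) + x = -120*(-1) + 56 = 120 + 56 = 176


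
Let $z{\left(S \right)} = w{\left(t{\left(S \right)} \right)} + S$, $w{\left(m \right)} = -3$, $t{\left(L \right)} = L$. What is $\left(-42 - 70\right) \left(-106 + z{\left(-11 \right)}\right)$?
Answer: $13440$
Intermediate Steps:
$z{\left(S \right)} = -3 + S$
$\left(-42 - 70\right) \left(-106 + z{\left(-11 \right)}\right) = \left(-42 - 70\right) \left(-106 - 14\right) = - 112 \left(-106 - 14\right) = \left(-112\right) \left(-120\right) = 13440$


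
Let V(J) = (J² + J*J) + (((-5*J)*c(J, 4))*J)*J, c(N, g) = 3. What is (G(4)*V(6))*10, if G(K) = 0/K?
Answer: 0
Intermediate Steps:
G(K) = 0
V(J) = -15*J³ + 2*J² (V(J) = (J² + J*J) + ((-5*J*3)*J)*J = (J² + J²) + ((-15*J)*J)*J = 2*J² + (-15*J²)*J = 2*J² - 15*J³ = -15*J³ + 2*J²)
(G(4)*V(6))*10 = (0*(6²*(2 - 15*6)))*10 = (0*(36*(2 - 90)))*10 = (0*(36*(-88)))*10 = (0*(-3168))*10 = 0*10 = 0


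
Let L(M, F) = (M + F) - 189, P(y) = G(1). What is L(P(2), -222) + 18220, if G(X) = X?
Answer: 17810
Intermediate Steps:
P(y) = 1
L(M, F) = -189 + F + M (L(M, F) = (F + M) - 189 = -189 + F + M)
L(P(2), -222) + 18220 = (-189 - 222 + 1) + 18220 = -410 + 18220 = 17810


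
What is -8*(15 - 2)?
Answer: -104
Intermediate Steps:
-8*(15 - 2) = -8*13 = -104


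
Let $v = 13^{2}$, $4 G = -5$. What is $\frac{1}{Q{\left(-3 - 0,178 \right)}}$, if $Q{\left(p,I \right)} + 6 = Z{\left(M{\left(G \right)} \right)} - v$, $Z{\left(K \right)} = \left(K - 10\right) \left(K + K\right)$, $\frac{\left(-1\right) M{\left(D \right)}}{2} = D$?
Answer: $- \frac{2}{425} \approx -0.0047059$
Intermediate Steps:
$G = - \frac{5}{4}$ ($G = \frac{1}{4} \left(-5\right) = - \frac{5}{4} \approx -1.25$)
$M{\left(D \right)} = - 2 D$
$Z{\left(K \right)} = 2 K \left(-10 + K\right)$ ($Z{\left(K \right)} = \left(-10 + K\right) 2 K = 2 K \left(-10 + K\right)$)
$v = 169$
$Q{\left(p,I \right)} = - \frac{425}{2}$ ($Q{\left(p,I \right)} = -6 - \left(169 - 2 \left(\left(-2\right) \left(- \frac{5}{4}\right)\right) \left(-10 - - \frac{5}{2}\right)\right) = -6 - \left(169 - 5 \left(-10 + \frac{5}{2}\right)\right) = -6 - \left(169 - - \frac{75}{2}\right) = -6 - \frac{413}{2} = - \frac{425}{2}$)
$\frac{1}{Q{\left(-3 - 0,178 \right)}} = \frac{1}{- \frac{425}{2}} = - \frac{2}{425}$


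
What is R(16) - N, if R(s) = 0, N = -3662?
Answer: 3662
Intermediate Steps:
R(16) - N = 0 - 1*(-3662) = 0 + 3662 = 3662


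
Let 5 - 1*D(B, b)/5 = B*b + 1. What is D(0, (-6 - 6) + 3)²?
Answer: 400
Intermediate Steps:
D(B, b) = 20 - 5*B*b (D(B, b) = 25 - 5*(B*b + 1) = 25 - 5*(1 + B*b) = 25 + (-5 - 5*B*b) = 20 - 5*B*b)
D(0, (-6 - 6) + 3)² = (20 - 5*0*((-6 - 6) + 3))² = (20 - 5*0*(-12 + 3))² = (20 - 5*0*(-9))² = (20 + 0)² = 20² = 400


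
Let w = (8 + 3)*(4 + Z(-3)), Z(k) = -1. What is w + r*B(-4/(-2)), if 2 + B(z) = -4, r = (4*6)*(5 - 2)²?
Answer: -1263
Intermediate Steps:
w = 33 (w = (8 + 3)*(4 - 1) = 11*3 = 33)
r = 216 (r = 24*3² = 24*9 = 216)
B(z) = -6 (B(z) = -2 - 4 = -6)
w + r*B(-4/(-2)) = 33 + 216*(-6) = 33 - 1296 = -1263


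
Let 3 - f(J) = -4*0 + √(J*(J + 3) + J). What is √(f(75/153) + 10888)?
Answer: √(28327491 - 255*√229)/51 ≈ 104.35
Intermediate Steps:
f(J) = 3 - √(J + J*(3 + J)) (f(J) = 3 - (-4*0 + √(J*(J + 3) + J)) = 3 - (0 + √(J*(3 + J) + J)) = 3 - (0 + √(J + J*(3 + J))) = 3 - √(J + J*(3 + J)))
√(f(75/153) + 10888) = √((3 - √((75/153)*(4 + 75/153))) + 10888) = √((3 - √((75*(1/153))*(4 + 75*(1/153)))) + 10888) = √((3 - √(25*(4 + 25/51)/51)) + 10888) = √((3 - √((25/51)*(229/51))) + 10888) = √((3 - √(5725/2601)) + 10888) = √((3 - 5*√229/51) + 10888) = √(10891 - 5*√229/51)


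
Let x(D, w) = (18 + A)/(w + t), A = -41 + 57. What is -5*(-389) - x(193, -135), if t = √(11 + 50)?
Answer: 17666785/9082 + 17*√61/9082 ≈ 1945.3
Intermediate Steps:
t = √61 ≈ 7.8102
A = 16
x(D, w) = 34/(w + √61) (x(D, w) = (18 + 16)/(w + √61) = 34/(w + √61))
-5*(-389) - x(193, -135) = -5*(-389) - 34/(-135 + √61) = 1945 - 34/(-135 + √61)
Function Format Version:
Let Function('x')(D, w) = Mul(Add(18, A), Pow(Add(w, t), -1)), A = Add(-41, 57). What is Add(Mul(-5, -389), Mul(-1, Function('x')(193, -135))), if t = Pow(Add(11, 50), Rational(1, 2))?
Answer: Add(Rational(17666785, 9082), Mul(Rational(17, 9082), Pow(61, Rational(1, 2)))) ≈ 1945.3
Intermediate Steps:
t = Pow(61, Rational(1, 2)) ≈ 7.8102
A = 16
Function('x')(D, w) = Mul(34, Pow(Add(w, Pow(61, Rational(1, 2))), -1)) (Function('x')(D, w) = Mul(Add(18, 16), Pow(Add(w, Pow(61, Rational(1, 2))), -1)) = Mul(34, Pow(Add(w, Pow(61, Rational(1, 2))), -1)))
Add(Mul(-5, -389), Mul(-1, Function('x')(193, -135))) = Add(Mul(-5, -389), Mul(-1, Mul(34, Pow(Add(-135, Pow(61, Rational(1, 2))), -1)))) = Add(1945, Mul(-34, Pow(Add(-135, Pow(61, Rational(1, 2))), -1)))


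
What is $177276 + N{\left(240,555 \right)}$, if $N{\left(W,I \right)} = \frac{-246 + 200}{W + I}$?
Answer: $\frac{140934374}{795} \approx 1.7728 \cdot 10^{5}$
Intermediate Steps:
$N{\left(W,I \right)} = - \frac{46}{I + W}$
$177276 + N{\left(240,555 \right)} = 177276 - \frac{46}{555 + 240} = 177276 - \frac{46}{795} = \frac{140934374}{795}$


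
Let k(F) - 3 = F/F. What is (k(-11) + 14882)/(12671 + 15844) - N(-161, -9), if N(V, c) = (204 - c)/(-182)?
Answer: 2927649/1729910 ≈ 1.6924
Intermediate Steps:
k(F) = 4 (k(F) = 3 + F/F = 3 + 1 = 4)
N(V, c) = -102/91 + c/182 (N(V, c) = (204 - c)*(-1/182) = -102/91 + c/182)
(k(-11) + 14882)/(12671 + 15844) - N(-161, -9) = (4 + 14882)/(12671 + 15844) - (-102/91 + (1/182)*(-9)) = 14886/28515 - (-102/91 - 9/182) = 14886*(1/28515) - 1*(-213/182) = 4962/9505 + 213/182 = 2927649/1729910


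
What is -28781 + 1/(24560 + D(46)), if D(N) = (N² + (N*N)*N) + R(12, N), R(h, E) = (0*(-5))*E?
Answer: -3569189371/124012 ≈ -28781.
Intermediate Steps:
R(h, E) = 0 (R(h, E) = 0*E = 0)
D(N) = N² + N³ (D(N) = (N² + (N*N)*N) + 0 = (N² + N²*N) + 0 = (N² + N³) + 0 = N² + N³)
-28781 + 1/(24560 + D(46)) = -28781 + 1/(24560 + 46²*(1 + 46)) = -28781 + 1/(24560 + 2116*47) = -28781 + 1/(24560 + 99452) = -28781 + 1/124012 = -3569189371/124012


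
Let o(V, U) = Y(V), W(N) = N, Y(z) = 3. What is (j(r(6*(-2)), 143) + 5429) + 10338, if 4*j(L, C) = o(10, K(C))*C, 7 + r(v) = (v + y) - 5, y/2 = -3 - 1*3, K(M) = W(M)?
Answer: 63497/4 ≈ 15874.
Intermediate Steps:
K(M) = M
o(V, U) = 3
y = -12 (y = 2*(-3 - 1*3) = 2*(-3 - 3) = 2*(-6) = -12)
r(v) = -24 + v (r(v) = -7 + ((v - 12) - 5) = -7 + ((-12 + v) - 5) = -7 + (-17 + v) = -24 + v)
j(L, C) = 3*C/4 (j(L, C) = (3*C)/4 = 3*C/4)
(j(r(6*(-2)), 143) + 5429) + 10338 = ((3/4)*143 + 5429) + 10338 = (429/4 + 5429) + 10338 = 22145/4 + 10338 = 63497/4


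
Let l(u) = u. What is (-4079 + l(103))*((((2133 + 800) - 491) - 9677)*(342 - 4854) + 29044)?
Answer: -129909295264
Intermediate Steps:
(-4079 + l(103))*((((2133 + 800) - 491) - 9677)*(342 - 4854) + 29044) = (-4079 + 103)*((((2133 + 800) - 491) - 9677)*(342 - 4854) + 29044) = -3976*(((2933 - 491) - 9677)*(-4512) + 29044) = -3976*((2442 - 9677)*(-4512) + 29044) = -3976*(-7235*(-4512) + 29044) = -3976*(32644320 + 29044) = -3976*32673364 = -129909295264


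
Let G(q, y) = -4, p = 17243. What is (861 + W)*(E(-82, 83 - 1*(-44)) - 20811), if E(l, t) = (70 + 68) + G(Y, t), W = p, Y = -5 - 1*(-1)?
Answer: -374336408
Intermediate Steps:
Y = -4 (Y = -5 + 1 = -4)
W = 17243
E(l, t) = 134 (E(l, t) = (70 + 68) - 4 = 138 - 4 = 134)
(861 + W)*(E(-82, 83 - 1*(-44)) - 20811) = (861 + 17243)*(134 - 20811) = 18104*(-20677) = -374336408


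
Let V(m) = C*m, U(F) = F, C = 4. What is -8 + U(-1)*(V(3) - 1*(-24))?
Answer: -44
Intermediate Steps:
V(m) = 4*m
-8 + U(-1)*(V(3) - 1*(-24)) = -8 - (4*3 - 1*(-24)) = -8 - (12 + 24) = -8 - 1*36 = -8 - 36 = -44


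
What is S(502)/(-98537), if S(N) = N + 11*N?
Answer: -6024/98537 ≈ -0.061134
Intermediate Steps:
S(N) = 12*N
S(502)/(-98537) = (12*502)/(-98537) = 6024*(-1/98537) = -6024/98537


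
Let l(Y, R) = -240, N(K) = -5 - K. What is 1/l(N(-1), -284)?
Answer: -1/240 ≈ -0.0041667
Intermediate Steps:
1/l(N(-1), -284) = 1/(-240) = -1/240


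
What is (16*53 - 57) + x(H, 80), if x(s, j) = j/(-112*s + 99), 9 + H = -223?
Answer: 20631733/26083 ≈ 791.00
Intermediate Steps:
H = -232 (H = -9 - 223 = -232)
x(s, j) = j/(99 - 112*s)
(16*53 - 57) + x(H, 80) = (16*53 - 57) - 1*80/(-99 + 112*(-232)) = (848 - 57) - 1*80/(-99 - 25984) = 791 - 1*80/(-26083) = 791 - 1*80*(-1/26083) = 791 + 80/26083 = 20631733/26083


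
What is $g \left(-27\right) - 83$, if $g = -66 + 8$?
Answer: $1483$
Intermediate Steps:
$g = -58$
$g \left(-27\right) - 83 = \left(-58\right) \left(-27\right) - 83 = 1566 - 83 = 1483$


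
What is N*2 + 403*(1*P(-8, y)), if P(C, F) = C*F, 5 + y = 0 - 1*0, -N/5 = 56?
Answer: 15560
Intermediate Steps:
N = -280 (N = -5*56 = -280)
y = -5 (y = -5 + (0 - 1*0) = -5 + (0 + 0) = -5 + 0 = -5)
N*2 + 403*(1*P(-8, y)) = -280*2 + 403*(1*(-8*(-5))) = -560 + 403*(1*40) = -560 + 403*40 = -560 + 16120 = 15560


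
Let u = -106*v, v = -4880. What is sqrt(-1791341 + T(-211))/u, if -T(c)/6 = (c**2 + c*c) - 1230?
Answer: I*sqrt(2318213)/517280 ≈ 0.0029434*I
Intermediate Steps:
T(c) = 7380 - 12*c**2 (T(c) = -6*((c**2 + c*c) - 1230) = -6*((c**2 + c**2) - 1230) = -6*(2*c**2 - 1230) = -6*(-1230 + 2*c**2) = 7380 - 12*c**2)
u = 517280 (u = -106*(-4880) = 517280)
sqrt(-1791341 + T(-211))/u = sqrt(-1791341 + (7380 - 12*(-211)**2))/517280 = sqrt(-1791341 + (7380 - 12*44521))*(1/517280) = sqrt(-1791341 + (7380 - 534252))*(1/517280) = sqrt(-1791341 - 526872)*(1/517280) = sqrt(-2318213)*(1/517280) = (I*sqrt(2318213))*(1/517280) = I*sqrt(2318213)/517280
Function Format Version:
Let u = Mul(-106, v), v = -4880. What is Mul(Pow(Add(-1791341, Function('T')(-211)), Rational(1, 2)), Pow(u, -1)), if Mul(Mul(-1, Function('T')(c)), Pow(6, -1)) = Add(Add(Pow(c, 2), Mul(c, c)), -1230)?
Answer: Mul(Rational(1, 517280), I, Pow(2318213, Rational(1, 2))) ≈ Mul(0.0029434, I)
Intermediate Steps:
Function('T')(c) = Add(7380, Mul(-12, Pow(c, 2))) (Function('T')(c) = Mul(-6, Add(Add(Pow(c, 2), Mul(c, c)), -1230)) = Mul(-6, Add(Add(Pow(c, 2), Pow(c, 2)), -1230)) = Mul(-6, Add(Mul(2, Pow(c, 2)), -1230)) = Mul(-6, Add(-1230, Mul(2, Pow(c, 2)))) = Add(7380, Mul(-12, Pow(c, 2))))
u = 517280 (u = Mul(-106, -4880) = 517280)
Mul(Pow(Add(-1791341, Function('T')(-211)), Rational(1, 2)), Pow(u, -1)) = Mul(Pow(Add(-1791341, Add(7380, Mul(-12, Pow(-211, 2)))), Rational(1, 2)), Pow(517280, -1)) = Mul(Pow(Add(-1791341, Add(7380, Mul(-12, 44521))), Rational(1, 2)), Rational(1, 517280)) = Mul(Pow(Add(-1791341, Add(7380, -534252)), Rational(1, 2)), Rational(1, 517280)) = Mul(Pow(Add(-1791341, -526872), Rational(1, 2)), Rational(1, 517280)) = Mul(Pow(-2318213, Rational(1, 2)), Rational(1, 517280)) = Mul(Mul(I, Pow(2318213, Rational(1, 2))), Rational(1, 517280)) = Mul(Rational(1, 517280), I, Pow(2318213, Rational(1, 2)))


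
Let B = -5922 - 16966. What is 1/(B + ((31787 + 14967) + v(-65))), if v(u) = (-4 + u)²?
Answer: 1/28627 ≈ 3.4932e-5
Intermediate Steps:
B = -22888
1/(B + ((31787 + 14967) + v(-65))) = 1/(-22888 + ((31787 + 14967) + (-4 - 65)²)) = 1/(-22888 + (46754 + (-69)²)) = 1/(-22888 + (46754 + 4761)) = 1/(-22888 + 51515) = 1/28627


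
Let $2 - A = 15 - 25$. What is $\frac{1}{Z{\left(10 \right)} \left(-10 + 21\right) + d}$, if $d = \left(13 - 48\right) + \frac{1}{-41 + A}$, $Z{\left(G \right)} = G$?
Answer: $\frac{29}{2174} \approx 0.013339$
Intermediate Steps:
$A = 12$ ($A = 2 - \left(15 - 25\right) = 2 - -10 = 2 + 10 = 12$)
$d = - \frac{1016}{29}$ ($d = \left(13 - 48\right) + \frac{1}{-41 + 12} = -35 + \frac{1}{-29} = -35 - \frac{1}{29} = - \frac{1016}{29} \approx -35.034$)
$\frac{1}{Z{\left(10 \right)} \left(-10 + 21\right) + d} = \frac{1}{10 \left(-10 + 21\right) - \frac{1016}{29}} = \frac{1}{10 \cdot 11 - \frac{1016}{29}} = \frac{1}{110 - \frac{1016}{29}} = \frac{1}{\frac{2174}{29}} = \frac{29}{2174}$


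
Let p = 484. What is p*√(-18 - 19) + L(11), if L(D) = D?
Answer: 11 + 484*I*√37 ≈ 11.0 + 2944.1*I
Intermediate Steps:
p*√(-18 - 19) + L(11) = 484*√(-18 - 19) + 11 = 484*√(-37) + 11 = 484*(I*√37) + 11 = 484*I*√37 + 11 = 11 + 484*I*√37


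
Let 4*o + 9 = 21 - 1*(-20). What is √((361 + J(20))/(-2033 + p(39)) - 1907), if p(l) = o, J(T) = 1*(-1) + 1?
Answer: 2*I*√965509/45 ≈ 43.671*I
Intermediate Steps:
J(T) = 0 (J(T) = -1 + 1 = 0)
o = 8 (o = -9/4 + (21 - 1*(-20))/4 = -9/4 + (21 + 20)/4 = -9/4 + (¼)*41 = -9/4 + 41/4 = 8)
p(l) = 8
√((361 + J(20))/(-2033 + p(39)) - 1907) = √((361 + 0)/(-2033 + 8) - 1907) = √(361/(-2025) - 1907) = √(361*(-1/2025) - 1907) = √(-361/2025 - 1907) = √(-3862036/2025) = 2*I*√965509/45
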